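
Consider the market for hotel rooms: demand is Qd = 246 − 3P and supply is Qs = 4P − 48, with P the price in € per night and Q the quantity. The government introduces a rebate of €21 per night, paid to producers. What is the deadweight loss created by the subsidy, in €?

Without the subsidy, 246 − 3P = 4P − 48 gives 7P = 294, so P* = €42 and Q* = 120.
With a per-unit subsidy paid to producers, each receives P + 21 per unit sold, so supply becomes Qs = 4(P + 21) − 48.
Solving gives Q = 156 with buyers paying €30 and producers receiving €51 (the €21 wedge).
Quantity rises by |ΔQ| = |120 − 156| = 36.
DWL = ½ · t · |ΔQ| = ½ · 21 · 36 = €378.

Deadweight loss = €378.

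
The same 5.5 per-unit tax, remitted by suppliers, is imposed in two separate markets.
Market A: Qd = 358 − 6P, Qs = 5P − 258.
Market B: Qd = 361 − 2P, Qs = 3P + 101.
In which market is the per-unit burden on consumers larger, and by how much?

Market A: pre-tax P* = 56, Q* = 22; post-tax Q = 7; per-unit burden on consumers = 2.5.
Market B: pre-tax P* = 52, Q* = 257; post-tax Q = 250.4; per-unit burden on consumers = 3.3.
Difference: 2.5 vs 3.3 → market B is larger by 0.8.

Market B, by 0.8.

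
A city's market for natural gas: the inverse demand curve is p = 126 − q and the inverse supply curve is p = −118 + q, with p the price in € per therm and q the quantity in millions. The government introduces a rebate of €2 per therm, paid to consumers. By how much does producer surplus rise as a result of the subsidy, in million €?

Rewrite in direct form: qd = 126 − p and qs = p + 118.
Without the subsidy, 126 − p = p + 118 gives 2p = 8, so p* = €4 and q* = 122.
With a per-unit subsidy paid to consumers, each effectively pays p − 2, so demand becomes qd = 126 − (p − 2).
New equilibrium: consumers pay €3, suppliers receive €5, q = 123. (Wedge: pb − ps = −2.)
ΔPS is the trapezoid between Q = 123 and Q = 122 of height €1: ½ · (122 + 123) · 1 = €122.5.

Producer surplus rises by €122.5 million.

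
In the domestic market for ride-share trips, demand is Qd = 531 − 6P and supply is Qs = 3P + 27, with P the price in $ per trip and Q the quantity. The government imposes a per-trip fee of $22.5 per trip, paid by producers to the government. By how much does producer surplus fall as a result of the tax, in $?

Before the tax: set 531 − 6P = 3P + 27 → P* = $56, Q* = 195.
With the tax collected from producers, supply shifts: Qs = 3(P − 22.5) + 27.
New equilibrium: consumers pay $63.5, producers receive $41, Q = 150. (Wedge: Pb − Ps = 22.5.)
ΔPS is the trapezoid between Q = 150 and Q = 195 of height $15: ½ · (195 + 150) · 15 = $2587.5.

Producer surplus falls by $2587.5.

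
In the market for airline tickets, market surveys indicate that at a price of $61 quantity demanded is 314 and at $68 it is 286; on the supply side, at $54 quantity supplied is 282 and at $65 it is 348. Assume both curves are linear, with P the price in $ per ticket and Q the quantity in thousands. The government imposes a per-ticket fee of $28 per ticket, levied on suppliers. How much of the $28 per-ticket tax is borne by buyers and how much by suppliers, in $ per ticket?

Buyers bear $16.8 per ticket; suppliers bear $11.2 per ticket.

Demand slope: (286 − 314)/(68 − 61) = -4, so Qd = 558 − 4P.
Supply slope: (348 − 282)/(65 − 54) = 6, so Qs = 6P − 42.
Without the tax, 558 − 4P = 6P − 42 gives 10P = 600, so P* = $60 and Q* = 318.
With the tax collected from suppliers, supply shifts: Qs = 6(P − 28) − 42.
Solving gives Q = 250.8 with buyers paying $76.8 and suppliers receiving $48.8 (the $28 wedge).
Burden on buyers: $16.8; on suppliers: $11.2. (They sum to $28.)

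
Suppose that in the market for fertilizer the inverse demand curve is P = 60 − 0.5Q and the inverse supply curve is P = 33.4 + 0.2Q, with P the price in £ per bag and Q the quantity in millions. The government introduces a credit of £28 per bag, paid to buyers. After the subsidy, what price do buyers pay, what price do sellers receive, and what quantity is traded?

Rewrite in direct form: Qd = 120 − 2P and Qs = 5P − 167.
Without the subsidy, 120 − 2P = 5P − 167 gives 7P = 287, so P* = £41 and Q* = 38.
With a per-unit subsidy paid to buyers, each effectively pays P − 28, so demand becomes Qd = 120 − 2(P − 28).
New equilibrium: buyers pay £21, sellers receive £49, Q = 78. (Wedge: Pb − Ps = −28.)

Buyers pay £21; sellers receive £49; quantity = 78.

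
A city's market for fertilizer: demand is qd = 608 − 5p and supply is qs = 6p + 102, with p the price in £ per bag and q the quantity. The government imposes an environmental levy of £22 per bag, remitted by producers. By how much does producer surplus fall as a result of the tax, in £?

Before the tax: set 608 − 5p = 6p + 102 → p* = £46, q* = 378.
With the tax collected from producers, supply shifts: qs = 6(p − 22) + 102.
New equilibrium: buyers pay £58, producers receive £36, q = 318. (Wedge: pb − ps = 22.)
ΔPS is the trapezoid between Q = 318 and Q = 378 of height £10: ½ · (378 + 318) · 10 = £3480.

Producer surplus falls by £3480.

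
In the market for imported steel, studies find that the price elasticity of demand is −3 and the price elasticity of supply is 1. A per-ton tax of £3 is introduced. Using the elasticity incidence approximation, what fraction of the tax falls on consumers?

Consumers' share ≈ 0.25.

Incidence ratio: consumers' share ≈ εs / (εs + |εd|) = 1 / (1 + 3) = 0.25.
Supply is the less elastic side, so consumers bear the smaller share.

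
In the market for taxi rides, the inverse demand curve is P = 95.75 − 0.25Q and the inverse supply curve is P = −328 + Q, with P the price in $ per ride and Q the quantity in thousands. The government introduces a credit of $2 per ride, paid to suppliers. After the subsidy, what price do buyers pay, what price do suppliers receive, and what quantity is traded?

Rewrite in direct form: Qd = 383 − 4P and Qs = P + 328.
Before the subsidy: set 383 − 4P = P + 328 → P* = $11, Q* = 339.
With a per-unit subsidy paid to suppliers, each receives P + 2 per unit sold, so supply becomes Qs = (P + 2) + 328.
Solving gives Q = 340.6 with buyers paying $10.6 and suppliers receiving $12.6 (the $2 wedge).

Buyers pay $10.6; suppliers receive $12.6; quantity = 340.6.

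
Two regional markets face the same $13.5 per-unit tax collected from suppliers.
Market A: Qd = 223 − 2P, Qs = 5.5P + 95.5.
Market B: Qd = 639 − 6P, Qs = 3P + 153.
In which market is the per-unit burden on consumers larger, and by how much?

Market A, by $5.4.

Market A: pre-tax P* = $17, Q* = 189; post-tax Q = 169.2; per-unit burden on consumers = $9.9.
Market B: pre-tax P* = $54, Q* = 315; post-tax Q = 288; per-unit burden on consumers = $4.5.
Difference: $9.9 vs $4.5 → market A is larger by $5.4.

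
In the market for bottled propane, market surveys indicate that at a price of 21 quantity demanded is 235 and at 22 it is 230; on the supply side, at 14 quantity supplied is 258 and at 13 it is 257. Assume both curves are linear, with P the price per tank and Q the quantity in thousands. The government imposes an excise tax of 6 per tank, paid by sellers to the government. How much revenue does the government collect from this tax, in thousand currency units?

Demand slope: (230 − 235)/(22 − 21) = -5, so Qd = 340 − 5P.
Supply slope: (257 − 258)/(13 − 14) = 1, so Qs = P + 244.
Without the tax, 340 − 5P = P + 244 gives 6P = 96, so P* = 16 and Q* = 260.
With the tax collected from sellers, supply shifts: Qs = (P − 6) + 244.
New equilibrium: buyers pay 17, sellers receive 11, Q = 255. (Wedge: Pb − Ps = 6.)
Revenue = t · Q = 6 · 255 = 1530.

Tax revenue = 1530 thousand.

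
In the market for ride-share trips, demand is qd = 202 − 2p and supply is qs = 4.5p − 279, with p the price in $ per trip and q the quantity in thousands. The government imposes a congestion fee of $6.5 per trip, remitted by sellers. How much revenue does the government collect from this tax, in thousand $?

Tax revenue = $292.5 thousand.

Before the tax: set 202 − 2p = 4.5p − 279 → p* = $74, q* = 54.
With the tax collected from sellers, supply shifts: qs = 4.5(p − 6.5) − 279.
New equilibrium: buyers pay $78.5, sellers receive $72, q = 45. (Wedge: pb − ps = 6.5.)
Revenue = t · Q = 6.5 · 45 = $292.5.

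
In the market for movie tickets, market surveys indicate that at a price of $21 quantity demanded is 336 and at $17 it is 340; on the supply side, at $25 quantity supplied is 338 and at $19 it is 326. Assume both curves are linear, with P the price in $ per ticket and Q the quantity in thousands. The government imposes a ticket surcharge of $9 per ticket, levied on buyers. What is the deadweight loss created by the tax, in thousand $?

Demand slope: (340 − 336)/(17 − 21) = -1, so Qd = 357 − P.
Supply slope: (326 − 338)/(19 − 25) = 2, so Qs = 2P + 288.
Without the tax, 357 − P = 2P + 288 gives 3P = 69, so P* = $23 and Q* = 334.
With the tax collected from buyers, demand (in seller-price terms) shifts: Qd = 357 − (P + 9).
Solving gives Q = 328 with buyers paying $29 and producers receiving $20 (the $9 wedge).
Quantity falls by |ΔQ| = |334 − 328| = 6.
DWL = ½ · t · |ΔQ| = ½ · 9 · 6 = $27.

Deadweight loss = $27 thousand.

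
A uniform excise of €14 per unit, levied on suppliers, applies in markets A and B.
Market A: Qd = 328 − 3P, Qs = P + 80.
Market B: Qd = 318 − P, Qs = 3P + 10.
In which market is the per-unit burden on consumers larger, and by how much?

Market A: pre-tax P* = €62, Q* = 142; post-tax Q = 131.5; per-unit burden on consumers = €3.5.
Market B: pre-tax P* = €77, Q* = 241; post-tax Q = 230.5; per-unit burden on consumers = €10.5.
Difference: €3.5 vs €10.5 → market B is larger by €7.

Market B, by €7.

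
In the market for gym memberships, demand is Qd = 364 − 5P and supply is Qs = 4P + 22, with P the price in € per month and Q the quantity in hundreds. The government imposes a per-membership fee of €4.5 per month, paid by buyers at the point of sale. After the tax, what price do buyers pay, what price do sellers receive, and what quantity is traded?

Without the tax, 364 − 5P = 4P + 22 gives 9P = 342, so P* = €38 and Q* = 174.
With the tax collected from buyers, demand (in seller-price terms) shifts: Qd = 364 − 5(P + 4.5).
Solving gives Q = 164 with buyers paying €40 and sellers receiving €35.5 (the €4.5 wedge).

Buyers pay €40; sellers receive €35.5; quantity = 164.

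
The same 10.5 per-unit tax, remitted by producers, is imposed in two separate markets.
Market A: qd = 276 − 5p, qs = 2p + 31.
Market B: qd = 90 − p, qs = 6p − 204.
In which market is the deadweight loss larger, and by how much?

Market A, by 31.5.

Market A: pre-tax p* = 35, q* = 101; post-tax q = 86; deadweight loss = 78.75.
Market B: pre-tax p* = 42, q* = 48; post-tax q = 39; deadweight loss = 47.25.
Difference: 78.75 vs 47.25 → market A is larger by 31.5.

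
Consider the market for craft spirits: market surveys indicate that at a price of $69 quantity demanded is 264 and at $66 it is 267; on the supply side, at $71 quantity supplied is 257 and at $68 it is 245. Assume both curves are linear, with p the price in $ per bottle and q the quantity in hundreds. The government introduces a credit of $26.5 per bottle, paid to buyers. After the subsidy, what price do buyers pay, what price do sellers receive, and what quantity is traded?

Demand slope: (267 − 264)/(66 − 69) = -1, so qd = 333 − p.
Supply slope: (245 − 257)/(68 − 71) = 4, so qs = 4p − 27.
Before the subsidy: set 333 − p = 4p − 27 → p* = $72, q* = 261.
With a per-unit subsidy paid to buyers, each effectively pays p − 26.5, so demand becomes qd = 333 − (p − 26.5).
Solving gives q = 282.2 with buyers paying $50.8 and sellers receiving $77.3 (the $26.5 wedge).

Buyers pay $50.8; sellers receive $77.3; quantity = 282.2.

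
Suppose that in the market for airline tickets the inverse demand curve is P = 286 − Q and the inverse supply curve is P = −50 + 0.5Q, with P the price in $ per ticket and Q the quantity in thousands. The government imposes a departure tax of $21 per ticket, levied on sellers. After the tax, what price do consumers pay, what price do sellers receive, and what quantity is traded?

Consumers pay $76; sellers receive $55; quantity = 210.

Inverting to Q(P) form: Qd = 286 − P; Qs = 2P + 100.
Without the tax, 286 − P = 2P + 100 gives 3P = 186, so P* = $62 and Q* = 224.
With the tax collected from sellers, supply shifts: Qs = 2(P − 21) + 100.
Solving gives Q = 210 with consumers paying $76 and sellers receiving $55 (the $21 wedge).
The less price-elastic side of the market bears the larger share of a per-unit tax.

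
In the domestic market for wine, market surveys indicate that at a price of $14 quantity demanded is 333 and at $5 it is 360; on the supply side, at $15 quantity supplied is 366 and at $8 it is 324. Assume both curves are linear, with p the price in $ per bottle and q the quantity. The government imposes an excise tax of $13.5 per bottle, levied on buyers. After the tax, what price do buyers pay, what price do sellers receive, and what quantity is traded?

Demand slope: (360 − 333)/(5 − 14) = -3, so qd = 375 − 3p.
Supply slope: (324 − 366)/(8 − 15) = 6, so qs = 6p + 276.
Before the tax: set 375 − 3p = 6p + 276 → p* = $11, q* = 342.
With the tax collected from buyers, demand (in seller-price terms) shifts: qd = 375 − 3(p + 13.5).
New equilibrium: buyers pay $20, sellers receive $6.5, q = 315. (Wedge: pb − ps = 13.5.)
The less price-elastic side of the market bears the larger share of a per-unit tax.

Buyers pay $20; sellers receive $6.5; quantity = 315.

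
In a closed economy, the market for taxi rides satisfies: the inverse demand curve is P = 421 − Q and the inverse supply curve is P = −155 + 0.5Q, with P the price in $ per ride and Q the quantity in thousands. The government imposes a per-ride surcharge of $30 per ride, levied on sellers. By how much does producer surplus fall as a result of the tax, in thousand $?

Inverting to Q(P) form: Qd = 421 − P; Qs = 2P + 310.
Without the tax, 421 − P = 2P + 310 gives 3P = 111, so P* = $37 and Q* = 384.
With the tax collected from sellers, supply shifts: Qs = 2(P − 30) + 310.
New equilibrium: buyers pay $57, sellers receive $27, Q = 364. (Wedge: Pb − Ps = 30.)
ΔPS is the trapezoid between Q = 364 and Q = 384 of height $10: ½ · (384 + 364) · 10 = $3740.

Producer surplus falls by $3740 thousand.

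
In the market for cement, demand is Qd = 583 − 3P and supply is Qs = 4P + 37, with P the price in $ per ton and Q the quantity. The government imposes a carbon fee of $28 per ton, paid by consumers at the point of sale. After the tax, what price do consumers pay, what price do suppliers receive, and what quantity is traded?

Without the tax, 583 − 3P = 4P + 37 gives 7P = 546, so P* = $78 and Q* = 349.
With the tax collected from consumers, demand (in seller-price terms) shifts: Qd = 583 − 3(P + 28).
Solving gives Q = 301 with consumers paying $94 and suppliers receiving $66 (the $28 wedge).
The less price-elastic side of the market bears the larger share of a per-unit tax.

Consumers pay $94; suppliers receive $66; quantity = 301.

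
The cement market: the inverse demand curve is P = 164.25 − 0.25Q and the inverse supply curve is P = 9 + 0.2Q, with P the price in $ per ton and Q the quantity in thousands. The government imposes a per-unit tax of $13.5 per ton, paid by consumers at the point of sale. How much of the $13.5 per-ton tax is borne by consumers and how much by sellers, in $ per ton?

Inverting to Q(P) form: Qd = 657 − 4P; Qs = 5P − 45.
Before the tax: set 657 − 4P = 5P − 45 → P* = $78, Q* = 345.
With the tax collected from consumers, demand (in seller-price terms) shifts: Qd = 657 − 4(P + 13.5).
New equilibrium: consumers pay $85.5, sellers receive $72, Q = 315. (Wedge: Pb − Ps = 13.5.)
Burden on consumers: $7.5; on sellers: $6. (They sum to $13.5.)

Consumers bear $7.5 per ton; sellers bear $6 per ton.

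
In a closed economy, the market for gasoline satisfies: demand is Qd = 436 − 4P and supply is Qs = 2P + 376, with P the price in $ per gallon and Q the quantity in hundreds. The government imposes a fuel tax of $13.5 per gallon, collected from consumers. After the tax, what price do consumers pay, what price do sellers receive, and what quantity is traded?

Consumers pay $14.5; sellers receive $1; quantity = 378.

Before the tax: set 436 − 4P = 2P + 376 → P* = $10, Q* = 396.
With the tax collected from consumers, demand (in seller-price terms) shifts: Qd = 436 − 4(P + 13.5).
Solving gives Q = 378 with consumers paying $14.5 and sellers receiving $1 (the $13.5 wedge).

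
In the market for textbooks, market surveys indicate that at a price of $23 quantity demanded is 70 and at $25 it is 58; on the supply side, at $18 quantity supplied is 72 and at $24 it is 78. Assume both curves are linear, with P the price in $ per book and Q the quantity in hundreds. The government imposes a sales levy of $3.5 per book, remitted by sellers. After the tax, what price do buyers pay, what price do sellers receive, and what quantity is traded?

Buyers pay $22.5; sellers receive $19; quantity = 73.

Demand slope: (58 − 70)/(25 − 23) = -6, so Qd = 208 − 6P.
Supply slope: (78 − 72)/(24 − 18) = 1, so Qs = P + 54.
Before the tax: set 208 − 6P = P + 54 → P* = $22, Q* = 76.
With the tax collected from sellers, supply shifts: Qs = (P − 3.5) + 54.
New equilibrium: buyers pay $22.5, sellers receive $19, Q = 73. (Wedge: Pb − Ps = 3.5.)
The less price-elastic side of the market bears the larger share of a per-unit tax.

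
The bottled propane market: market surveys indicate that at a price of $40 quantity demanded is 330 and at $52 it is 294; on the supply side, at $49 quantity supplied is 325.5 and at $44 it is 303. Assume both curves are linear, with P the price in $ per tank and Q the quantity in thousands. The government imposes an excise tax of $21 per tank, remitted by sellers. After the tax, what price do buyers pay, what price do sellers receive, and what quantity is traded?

Demand slope: (294 − 330)/(52 − 40) = -3, so Qd = 450 − 3P.
Supply slope: (303 − 325.5)/(44 − 49) = 4.5, so Qs = 4.5P + 105.
Without the tax, 450 − 3P = 4.5P + 105 gives 7.5P = 345, so P* = $46 and Q* = 312.
With the tax collected from sellers, supply shifts: Qs = 4.5(P − 21) + 105.
New equilibrium: buyers pay $58.6, sellers receive $37.6, Q = 274.2. (Wedge: Pb − Ps = 21.)
The less price-elastic side of the market bears the larger share of a per-unit tax.

Buyers pay $58.6; sellers receive $37.6; quantity = 274.2.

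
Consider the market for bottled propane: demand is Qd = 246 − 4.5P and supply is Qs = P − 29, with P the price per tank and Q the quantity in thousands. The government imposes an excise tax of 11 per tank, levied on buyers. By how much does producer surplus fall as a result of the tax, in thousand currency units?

Producer surplus falls by 148.5 thousand.

Before the tax: set 246 − 4.5P = P − 29 → P* = 50, Q* = 21.
With the tax collected from buyers, demand (in seller-price terms) shifts: Qd = 246 − 4.5(P + 11).
New equilibrium: buyers pay 52, sellers receive 41, Q = 12. (Wedge: Pb − Ps = 11.)
ΔPS is the trapezoid between Q = 12 and Q = 21 of height 9: ½ · (21 + 12) · 9 = 148.5.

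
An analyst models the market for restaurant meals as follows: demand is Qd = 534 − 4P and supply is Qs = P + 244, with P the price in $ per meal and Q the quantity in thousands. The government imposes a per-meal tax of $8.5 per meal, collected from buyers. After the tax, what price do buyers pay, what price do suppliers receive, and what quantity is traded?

Buyers pay $59.7; suppliers receive $51.2; quantity = 295.2.

Without the tax, 534 − 4P = P + 244 gives 5P = 290, so P* = $58 and Q* = 302.
With the tax collected from buyers, demand (in seller-price terms) shifts: Qd = 534 − 4(P + 8.5).
New equilibrium: buyers pay $59.7, suppliers receive $51.2, Q = 295.2. (Wedge: Pb − Ps = 8.5.)
The less price-elastic side of the market bears the larger share of a per-unit tax.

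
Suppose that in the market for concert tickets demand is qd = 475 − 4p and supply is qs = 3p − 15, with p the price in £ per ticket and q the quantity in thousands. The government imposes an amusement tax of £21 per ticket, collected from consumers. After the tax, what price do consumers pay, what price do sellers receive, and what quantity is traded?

Consumers pay £79; sellers receive £58; quantity = 159.

Without the tax, 475 − 4p = 3p − 15 gives 7p = 490, so p* = £70 and q* = 195.
With the tax collected from consumers, demand (in seller-price terms) shifts: qd = 475 − 4(p + 21).
New equilibrium: consumers pay £79, sellers receive £58, q = 159. (Wedge: pb − ps = 21.)
The less price-elastic side of the market bears the larger share of a per-unit tax.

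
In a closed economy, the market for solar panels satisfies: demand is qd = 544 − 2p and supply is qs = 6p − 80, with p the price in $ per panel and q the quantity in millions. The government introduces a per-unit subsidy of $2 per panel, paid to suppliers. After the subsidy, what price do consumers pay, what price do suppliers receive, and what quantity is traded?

Consumers pay $76.5; suppliers receive $78.5; quantity = 391.

Before the subsidy: set 544 − 2p = 6p − 80 → p* = $78, q* = 388.
With a per-unit subsidy paid to suppliers, each receives p + 2 per unit sold, so supply becomes qs = 6(p + 2) − 80.
Solving gives q = 391 with consumers paying $76.5 and suppliers receiving $78.5 (the $2 wedge).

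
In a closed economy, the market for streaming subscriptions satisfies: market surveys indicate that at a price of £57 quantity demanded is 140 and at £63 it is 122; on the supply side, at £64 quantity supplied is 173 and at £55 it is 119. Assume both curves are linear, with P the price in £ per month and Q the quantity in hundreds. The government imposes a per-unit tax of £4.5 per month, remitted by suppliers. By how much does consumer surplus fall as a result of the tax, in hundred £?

Consumer surplus falls by £397.5 hundred.

Demand slope: (122 − 140)/(63 − 57) = -3, so Qd = 311 − 3P.
Supply slope: (119 − 173)/(55 − 64) = 6, so Qs = 6P − 211.
Without the tax, 311 − 3P = 6P − 211 gives 9P = 522, so P* = £58 and Q* = 137.
With the tax collected from suppliers, supply shifts: Qs = 6(P − 4.5) − 211.
New equilibrium: consumers pay £61, suppliers receive £56.5, Q = 128. (Wedge: Pb − Ps = 4.5.)
ΔCS is the trapezoid between Q = 128 and Q = 137 of height £3: ½ · (137 + 128) · 3 = £397.5.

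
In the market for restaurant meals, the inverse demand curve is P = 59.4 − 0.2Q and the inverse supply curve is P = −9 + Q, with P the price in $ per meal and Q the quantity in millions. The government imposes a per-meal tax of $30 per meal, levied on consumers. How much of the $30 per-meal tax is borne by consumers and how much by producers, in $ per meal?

Consumers bear $5 per meal; producers bear $25 per meal.

Rewrite in direct form: Qd = 297 − 5P and Qs = P + 9.
Before the tax: set 297 − 5P = P + 9 → P* = $48, Q* = 57.
With the tax collected from consumers, demand (in seller-price terms) shifts: Qd = 297 − 5(P + 30).
Solving gives Q = 32 with consumers paying $53 and producers receiving $23 (the $30 wedge).
Burden on consumers: $5; on producers: $25. (They sum to $30.)
The less price-elastic side of the market bears the larger share of a per-unit tax.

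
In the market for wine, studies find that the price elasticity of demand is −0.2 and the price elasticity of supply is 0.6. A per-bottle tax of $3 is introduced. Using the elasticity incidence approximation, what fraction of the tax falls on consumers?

Consumers' share ≈ 0.75.

Incidence ratio: consumers' share ≈ εs / (εs + |εd|) = 0.6 / (0.6 + 0.2) = 0.75.
Supply is the more elastic side, so consumers bear the larger share.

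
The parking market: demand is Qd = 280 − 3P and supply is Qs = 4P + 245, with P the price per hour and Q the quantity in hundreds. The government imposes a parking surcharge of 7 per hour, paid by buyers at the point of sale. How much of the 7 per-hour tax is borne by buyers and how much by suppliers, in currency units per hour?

Buyers bear 4 per hour; suppliers bear 3 per hour.

Without the tax, 280 − 3P = 4P + 245 gives 7P = 35, so P* = 5 and Q* = 265.
With the tax collected from buyers, demand (in seller-price terms) shifts: Qd = 280 − 3(P + 7).
New equilibrium: buyers pay 9, suppliers receive 2, Q = 253. (Wedge: Pb − Ps = 7.)
Burden on buyers: 4; on suppliers: 3. (They sum to 7.)
The less price-elastic side of the market bears the larger share of a per-unit tax.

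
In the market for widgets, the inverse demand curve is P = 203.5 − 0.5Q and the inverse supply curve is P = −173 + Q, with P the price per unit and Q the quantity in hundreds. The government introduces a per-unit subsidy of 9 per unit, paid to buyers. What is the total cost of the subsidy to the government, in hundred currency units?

Government outlay = 2313 hundred.

Inverting to Q(P) form: Qd = 407 − 2P; Qs = P + 173.
Without the subsidy, 407 − 2P = P + 173 gives 3P = 234, so P* = 78 and Q* = 251.
With a per-unit subsidy paid to buyers, each effectively pays P − 9, so demand becomes Qd = 407 − 2(P − 9).
Solving gives Q = 257 with buyers paying 75 and sellers receiving 84 (the 9 wedge).
Outlay = t · Q = 9 · 257 = 2313.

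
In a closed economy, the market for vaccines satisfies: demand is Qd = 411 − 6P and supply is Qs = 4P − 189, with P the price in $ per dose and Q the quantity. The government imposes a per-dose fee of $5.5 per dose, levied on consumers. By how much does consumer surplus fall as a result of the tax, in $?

Without the tax, 411 − 6P = 4P − 189 gives 10P = 600, so P* = $60 and Q* = 51.
With the tax collected from consumers, demand (in seller-price terms) shifts: Qd = 411 − 6(P + 5.5).
New equilibrium: consumers pay $62.2, producers receive $56.7, Q = 37.8. (Wedge: Pb − Ps = 5.5.)
ΔCS is the trapezoid between Q = 37.8 and Q = 51 of height $2.2: ½ · (51 + 37.8) · 2.2 = $97.68.

Consumer surplus falls by $97.68.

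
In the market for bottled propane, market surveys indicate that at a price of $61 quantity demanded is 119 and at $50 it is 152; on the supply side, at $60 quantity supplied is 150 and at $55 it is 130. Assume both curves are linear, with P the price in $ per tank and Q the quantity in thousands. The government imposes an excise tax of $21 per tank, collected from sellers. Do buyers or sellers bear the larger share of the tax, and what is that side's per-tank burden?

Demand slope: (152 − 119)/(50 − 61) = -3, so Qd = 302 − 3P.
Supply slope: (130 − 150)/(55 − 60) = 4, so Qs = 4P − 90.
Without the tax, 302 − 3P = 4P − 90 gives 7P = 392, so P* = $56 and Q* = 134.
With the tax collected from sellers, supply shifts: Qs = 4(P − 21) − 90.
Solving gives Q = 98 with buyers paying $68 and sellers receiving $47 (the $21 wedge).
Per-tank burden: buyers $12, sellers $9.
Buyers take the larger share because demand is less price-elastic here (demand slope 3 vs supply slope 4).

Buyers bear the larger share: $12 per tank.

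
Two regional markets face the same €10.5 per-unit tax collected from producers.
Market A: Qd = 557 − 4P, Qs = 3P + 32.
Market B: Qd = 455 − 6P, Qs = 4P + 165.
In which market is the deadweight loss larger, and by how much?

Market B, by €37.8.

Market A: pre-tax P* = €75, Q* = 257; post-tax Q = 239; deadweight loss = €94.5.
Market B: pre-tax P* = €29, Q* = 281; post-tax Q = 255.8; deadweight loss = €132.3.
Difference: €94.5 vs €132.3 → market B is larger by €37.8.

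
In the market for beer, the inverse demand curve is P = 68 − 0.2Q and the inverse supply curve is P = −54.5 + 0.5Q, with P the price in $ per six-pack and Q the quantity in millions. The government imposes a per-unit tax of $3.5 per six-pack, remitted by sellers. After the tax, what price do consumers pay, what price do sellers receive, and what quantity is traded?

Consumers pay $34; sellers receive $30.5; quantity = 170.

Rewrite in direct form: Qd = 340 − 5P and Qs = 2P + 109.
Before the tax: set 340 − 5P = 2P + 109 → P* = $33, Q* = 175.
With the tax collected from sellers, supply shifts: Qs = 2(P − 3.5) + 109.
New equilibrium: consumers pay $34, sellers receive $30.5, Q = 170. (Wedge: Pb − Ps = 3.5.)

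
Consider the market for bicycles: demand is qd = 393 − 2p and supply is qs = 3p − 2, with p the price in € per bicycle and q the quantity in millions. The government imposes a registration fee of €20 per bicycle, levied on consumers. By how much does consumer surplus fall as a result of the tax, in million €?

Before the tax: set 393 − 2p = 3p − 2 → p* = €79, q* = 235.
With the tax collected from consumers, demand (in seller-price terms) shifts: qd = 393 − 2(p + 20).
New equilibrium: consumers pay €91, sellers receive €71, q = 211. (Wedge: pb − ps = 20.)
ΔCS is the trapezoid between Q = 211 and Q = 235 of height €12: ½ · (235 + 211) · 12 = €2676.

Consumer surplus falls by €2676 million.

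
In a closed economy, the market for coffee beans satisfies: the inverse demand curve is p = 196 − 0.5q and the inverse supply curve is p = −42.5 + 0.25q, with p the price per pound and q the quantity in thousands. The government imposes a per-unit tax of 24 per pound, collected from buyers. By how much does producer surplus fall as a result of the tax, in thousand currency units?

Producer surplus falls by 2416 thousand.

Inverting to q(p) form: qd = 392 − 2p; qs = 4p + 170.
Without the tax, 392 − 2p = 4p + 170 gives 6p = 222, so p* = 37 and q* = 318.
With the tax collected from buyers, demand (in seller-price terms) shifts: qd = 392 − 2(p + 24).
New equilibrium: buyers pay 53, sellers receive 29, q = 286. (Wedge: pb − ps = 24.)
ΔPS is the trapezoid between Q = 286 and Q = 318 of height 8: ½ · (318 + 286) · 8 = 2416.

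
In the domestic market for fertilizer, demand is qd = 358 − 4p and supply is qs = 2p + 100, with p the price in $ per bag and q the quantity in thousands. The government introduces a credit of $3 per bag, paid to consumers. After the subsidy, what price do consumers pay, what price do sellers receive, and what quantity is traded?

Consumers pay $42; sellers receive $45; quantity = 190.

Without the subsidy, 358 − 4p = 2p + 100 gives 6p = 258, so p* = $43 and q* = 186.
With a per-unit subsidy paid to consumers, each effectively pays p − 3, so demand becomes qd = 358 − 4(p − 3).
Solving gives q = 190 with consumers paying $42 and sellers receiving $45 (the $3 wedge).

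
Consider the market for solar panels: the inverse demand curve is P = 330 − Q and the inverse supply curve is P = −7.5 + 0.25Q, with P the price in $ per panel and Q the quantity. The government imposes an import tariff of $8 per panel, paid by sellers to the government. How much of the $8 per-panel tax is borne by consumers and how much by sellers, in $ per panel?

Inverting to Q(P) form: Qd = 330 − P; Qs = 4P + 30.
Without the tax, 330 − P = 4P + 30 gives 5P = 300, so P* = $60 and Q* = 270.
With the tax collected from sellers, supply shifts: Qs = 4(P − 8) + 30.
New equilibrium: consumers pay $66.4, sellers receive $58.4, Q = 263.6. (Wedge: Pb − Ps = 8.)
Burden on consumers: $6.4; on sellers: $1.6. (They sum to $8.)
The less price-elastic side of the market bears the larger share of a per-unit tax.

Consumers bear $6.4 per panel; sellers bear $1.6 per panel.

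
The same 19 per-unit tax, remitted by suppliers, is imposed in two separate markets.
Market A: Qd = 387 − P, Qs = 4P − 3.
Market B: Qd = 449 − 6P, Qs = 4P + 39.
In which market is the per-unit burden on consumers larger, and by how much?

Market A: pre-tax P* = 78, Q* = 309; post-tax Q = 293.8; per-unit burden on consumers = 15.2.
Market B: pre-tax P* = 41, Q* = 203; post-tax Q = 157.4; per-unit burden on consumers = 7.6.
Difference: 15.2 vs 7.6 → market A is larger by 7.6.

Market A, by 7.6.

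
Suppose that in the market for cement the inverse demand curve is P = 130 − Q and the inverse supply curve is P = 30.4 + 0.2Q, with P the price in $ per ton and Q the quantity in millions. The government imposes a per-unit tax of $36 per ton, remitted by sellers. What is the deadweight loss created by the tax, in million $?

Rewrite in direct form: Qd = 130 − P and Qs = 5P − 152.
Without the tax, 130 − P = 5P − 152 gives 6P = 282, so P* = $47 and Q* = 83.
With the tax collected from sellers, supply shifts: Qs = 5(P − 36) − 152.
Solving gives Q = 53 with consumers paying $77 and sellers receiving $41 (the $36 wedge).
Quantity falls by |ΔQ| = |83 − 53| = 30.
DWL = ½ · t · |ΔQ| = ½ · 36 · 30 = $540.

Deadweight loss = $540 million.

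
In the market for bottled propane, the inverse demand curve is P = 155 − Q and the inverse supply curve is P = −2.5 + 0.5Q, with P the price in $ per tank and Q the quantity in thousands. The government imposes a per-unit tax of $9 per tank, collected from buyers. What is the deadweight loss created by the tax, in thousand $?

Rewrite in direct form: Qd = 155 − P and Qs = 2P + 5.
Before the tax: set 155 − P = 2P + 5 → P* = $50, Q* = 105.
With the tax collected from buyers, demand (in seller-price terms) shifts: Qd = 155 − (P + 9).
Solving gives Q = 99 with buyers paying $56 and producers receiving $47 (the $9 wedge).
Quantity falls by |ΔQ| = |105 − 99| = 6.
DWL = ½ · t · |ΔQ| = ½ · 9 · 6 = $27.

Deadweight loss = $27 thousand.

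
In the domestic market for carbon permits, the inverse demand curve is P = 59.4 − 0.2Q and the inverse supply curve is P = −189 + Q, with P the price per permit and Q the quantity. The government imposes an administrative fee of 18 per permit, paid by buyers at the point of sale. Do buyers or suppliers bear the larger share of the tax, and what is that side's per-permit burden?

Suppliers bear the larger share: 15 per permit.

Inverting to Q(P) form: Qd = 297 − 5P; Qs = P + 189.
Before the tax: set 297 − 5P = P + 189 → P* = 18, Q* = 207.
With the tax collected from buyers, demand (in seller-price terms) shifts: Qd = 297 − 5(P + 18).
Solving gives Q = 192 with buyers paying 21 and suppliers receiving 3 (the 18 wedge).
Per-permit burden: buyers 3, suppliers 15.
Suppliers take the larger share because supply is less price-elastic here (demand slope 5 vs supply slope 1).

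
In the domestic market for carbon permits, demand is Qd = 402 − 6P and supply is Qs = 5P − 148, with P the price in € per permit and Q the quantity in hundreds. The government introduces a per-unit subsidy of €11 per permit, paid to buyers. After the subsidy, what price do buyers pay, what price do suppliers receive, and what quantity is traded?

Before the subsidy: set 402 − 6P = 5P − 148 → P* = €50, Q* = 102.
With a per-unit subsidy paid to buyers, each effectively pays P − 11, so demand becomes Qd = 402 − 6(P − 11).
New equilibrium: buyers pay €45, suppliers receive €56, Q = 132. (Wedge: Pb − Ps = −11.)

Buyers pay €45; suppliers receive €56; quantity = 132.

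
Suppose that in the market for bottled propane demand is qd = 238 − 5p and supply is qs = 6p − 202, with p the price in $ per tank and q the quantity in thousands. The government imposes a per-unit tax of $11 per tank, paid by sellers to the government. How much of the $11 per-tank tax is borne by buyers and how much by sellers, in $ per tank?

Buyers bear $6 per tank; sellers bear $5 per tank.

Without the tax, 238 − 5p = 6p − 202 gives 11p = 440, so p* = $40 and q* = 38.
With the tax collected from sellers, supply shifts: qs = 6(p − 11) − 202.
Solving gives q = 8 with buyers paying $46 and sellers receiving $35 (the $11 wedge).
Burden on buyers: $6; on sellers: $5. (They sum to $11.)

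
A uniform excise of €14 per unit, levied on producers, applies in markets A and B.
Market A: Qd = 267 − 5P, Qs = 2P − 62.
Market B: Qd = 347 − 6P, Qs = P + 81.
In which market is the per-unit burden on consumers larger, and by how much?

Market A, by €2.

Market A: pre-tax P* = €47, Q* = 32; post-tax Q = 12; per-unit burden on consumers = €4.
Market B: pre-tax P* = €38, Q* = 119; post-tax Q = 107; per-unit burden on consumers = €2.
Difference: €4 vs €2 → market A is larger by €2.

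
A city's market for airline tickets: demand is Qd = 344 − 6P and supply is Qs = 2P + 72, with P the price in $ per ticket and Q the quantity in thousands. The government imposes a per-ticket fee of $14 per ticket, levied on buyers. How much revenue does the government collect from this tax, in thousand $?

Before the tax: set 344 − 6P = 2P + 72 → P* = $34, Q* = 140.
With the tax collected from buyers, demand (in seller-price terms) shifts: Qd = 344 − 6(P + 14).
Solving gives Q = 119 with buyers paying $37.5 and producers receiving $23.5 (the $14 wedge).
Revenue = t · Q = 14 · 119 = $1666.

Tax revenue = $1666 thousand.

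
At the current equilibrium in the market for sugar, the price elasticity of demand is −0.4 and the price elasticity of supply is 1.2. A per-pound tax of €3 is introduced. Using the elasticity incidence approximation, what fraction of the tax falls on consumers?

Incidence ratio: consumers' share ≈ εs / (εs + |εd|) = 1.2 / (1.2 + 0.4) = 0.75.
Supply is the more elastic side, so consumers bear the larger share.

Consumers' share ≈ 0.75.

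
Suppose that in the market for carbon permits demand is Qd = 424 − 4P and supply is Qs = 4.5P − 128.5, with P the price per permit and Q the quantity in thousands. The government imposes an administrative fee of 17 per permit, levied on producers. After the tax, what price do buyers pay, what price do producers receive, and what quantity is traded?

Before the tax: set 424 − 4P = 4.5P − 128.5 → P* = 65, Q* = 164.
With the tax collected from producers, supply shifts: Qs = 4.5(P − 17) − 128.5.
New equilibrium: buyers pay 74, producers receive 57, Q = 128. (Wedge: Pb − Ps = 17.)

Buyers pay 74; producers receive 57; quantity = 128.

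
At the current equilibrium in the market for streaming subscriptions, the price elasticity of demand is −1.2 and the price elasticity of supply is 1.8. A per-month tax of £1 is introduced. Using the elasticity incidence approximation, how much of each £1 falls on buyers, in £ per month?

Incidence ratio: buyers' share ≈ εs / (εs + |εd|) = 1.8 / (1.8 + 1.2) = 0.6.
So buyers bear ≈ 0.6 × £1 = £0.6; producers bear £0.4.

Buyers bear ≈ £0.6 per month.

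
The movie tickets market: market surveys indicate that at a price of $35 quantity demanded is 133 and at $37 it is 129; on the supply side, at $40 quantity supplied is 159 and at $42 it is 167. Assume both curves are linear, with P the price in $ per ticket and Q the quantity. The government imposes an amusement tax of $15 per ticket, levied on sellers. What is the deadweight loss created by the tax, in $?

Deadweight loss = $150.

Demand slope: (129 − 133)/(37 − 35) = -2, so Qd = 203 − 2P.
Supply slope: (167 − 159)/(42 − 40) = 4, so Qs = 4P − 1.
Before the tax: set 203 − 2P = 4P − 1 → P* = $34, Q* = 135.
With the tax collected from sellers, supply shifts: Qs = 4(P − 15) − 1.
Solving gives Q = 115 with consumers paying $44 and sellers receiving $29 (the $15 wedge).
Quantity falls by |ΔQ| = |135 − 115| = 20.
DWL = ½ · t · |ΔQ| = ½ · 15 · 20 = $150.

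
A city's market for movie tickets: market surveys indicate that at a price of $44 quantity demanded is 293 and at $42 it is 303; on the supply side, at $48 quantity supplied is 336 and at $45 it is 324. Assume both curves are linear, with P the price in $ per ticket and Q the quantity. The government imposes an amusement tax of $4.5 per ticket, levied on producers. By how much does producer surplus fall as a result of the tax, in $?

Demand slope: (303 − 293)/(42 − 44) = -5, so Qd = 513 − 5P.
Supply slope: (324 − 336)/(45 − 48) = 4, so Qs = 4P + 144.
Before the tax: set 513 − 5P = 4P + 144 → P* = $41, Q* = 308.
With the tax collected from producers, supply shifts: Qs = 4(P − 4.5) + 144.
New equilibrium: buyers pay $43, producers receive $38.5, Q = 298. (Wedge: Pb − Ps = 4.5.)
ΔPS is the trapezoid between Q = 298 and Q = 308 of height $2.5: ½ · (308 + 298) · 2.5 = $757.5.

Producer surplus falls by $757.5.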